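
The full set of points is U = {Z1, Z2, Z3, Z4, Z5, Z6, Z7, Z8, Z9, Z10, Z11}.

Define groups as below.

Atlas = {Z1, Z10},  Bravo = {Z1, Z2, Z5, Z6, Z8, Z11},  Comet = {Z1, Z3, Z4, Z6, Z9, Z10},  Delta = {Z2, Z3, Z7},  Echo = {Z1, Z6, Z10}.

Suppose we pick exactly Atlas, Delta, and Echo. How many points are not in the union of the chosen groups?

Union of Atlas, Delta, Echo = {Z1, Z2, Z3, Z6, Z7, Z10}.
Not covered: Z4, Z5, Z8, Z9, Z11 — 5 points.

5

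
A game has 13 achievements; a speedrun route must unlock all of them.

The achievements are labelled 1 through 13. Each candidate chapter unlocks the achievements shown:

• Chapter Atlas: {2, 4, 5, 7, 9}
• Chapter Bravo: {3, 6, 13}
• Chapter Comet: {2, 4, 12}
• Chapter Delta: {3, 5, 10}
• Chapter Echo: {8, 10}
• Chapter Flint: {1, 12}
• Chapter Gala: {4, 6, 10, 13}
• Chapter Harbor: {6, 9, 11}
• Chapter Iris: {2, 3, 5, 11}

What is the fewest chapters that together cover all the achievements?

5

Take {Atlas, Bravo, Echo, Flint, Harbor}. Their union is {1, 2, 3, 4, 5, 6, 7, 8, 9, 10, 11, 12, 13}, which is all 13 achievements.
No 4 of the 9 chapters cover everything (all 126 combinations miss at least one achievement), so 5 is optimal.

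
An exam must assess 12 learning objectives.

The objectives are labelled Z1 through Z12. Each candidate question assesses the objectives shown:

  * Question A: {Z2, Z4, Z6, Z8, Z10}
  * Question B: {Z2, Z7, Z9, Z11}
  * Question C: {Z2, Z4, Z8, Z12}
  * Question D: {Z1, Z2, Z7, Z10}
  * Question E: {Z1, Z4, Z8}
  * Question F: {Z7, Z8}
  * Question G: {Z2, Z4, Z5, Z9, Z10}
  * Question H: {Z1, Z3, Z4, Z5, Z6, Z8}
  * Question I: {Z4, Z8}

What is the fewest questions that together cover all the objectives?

4

Take {A, B, C, H}. Their union is {Z1, Z2, Z3, Z4, Z5, Z6, Z7, Z8, Z9, Z10, Z11, Z12}, which is all 12 objectives.
No 3 of the 9 questions cover everything (all 84 combinations miss at least one objective), so 4 is optimal.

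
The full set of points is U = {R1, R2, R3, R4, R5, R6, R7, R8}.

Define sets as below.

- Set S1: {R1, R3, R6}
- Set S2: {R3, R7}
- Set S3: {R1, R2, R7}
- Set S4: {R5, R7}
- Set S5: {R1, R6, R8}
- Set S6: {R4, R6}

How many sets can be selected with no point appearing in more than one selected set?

S1, S4 are pairwise disjoint (S1={R1,R3,R6}; S4={R5,R7}).
Every remaining set overlaps one of these, and no 3 of the listed sets are pairwise disjoint, so 2 is the maximum.

2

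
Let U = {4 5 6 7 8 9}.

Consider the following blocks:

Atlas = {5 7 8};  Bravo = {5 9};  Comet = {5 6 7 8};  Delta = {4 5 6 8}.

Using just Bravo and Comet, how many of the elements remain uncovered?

1

Union of Bravo, Comet = {5, 6, 7, 8, 9}.
Not covered: 4 — 1 element.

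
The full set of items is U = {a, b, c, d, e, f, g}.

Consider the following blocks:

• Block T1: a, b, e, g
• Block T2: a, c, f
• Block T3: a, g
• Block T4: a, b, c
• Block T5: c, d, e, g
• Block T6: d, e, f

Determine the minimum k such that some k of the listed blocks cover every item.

3

T2, T4, and T5 cover everything between them: the union {a, b, c, d, e, f, g} is all of U.
No 2 of the 6 blocks cover everything (all 15 combinations miss at least one item), so 3 is optimal.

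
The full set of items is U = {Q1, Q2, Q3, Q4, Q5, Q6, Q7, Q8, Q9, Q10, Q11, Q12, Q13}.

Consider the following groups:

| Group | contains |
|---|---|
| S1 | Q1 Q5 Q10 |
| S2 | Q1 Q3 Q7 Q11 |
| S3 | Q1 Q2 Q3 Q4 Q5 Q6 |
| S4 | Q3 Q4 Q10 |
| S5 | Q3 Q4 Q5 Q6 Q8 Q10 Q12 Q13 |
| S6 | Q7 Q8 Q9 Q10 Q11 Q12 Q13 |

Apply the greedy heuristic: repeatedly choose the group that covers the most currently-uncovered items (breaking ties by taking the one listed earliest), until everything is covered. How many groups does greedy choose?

4

Greedy: pick S5 (covers 8 new) → pick S2 (covers 3 new) → pick S3 (covers 1 new) → pick S6 (covers 1 new). Total picks: 4.
(The true minimum cover uses only 2 groups, so greedy is not optimal here.)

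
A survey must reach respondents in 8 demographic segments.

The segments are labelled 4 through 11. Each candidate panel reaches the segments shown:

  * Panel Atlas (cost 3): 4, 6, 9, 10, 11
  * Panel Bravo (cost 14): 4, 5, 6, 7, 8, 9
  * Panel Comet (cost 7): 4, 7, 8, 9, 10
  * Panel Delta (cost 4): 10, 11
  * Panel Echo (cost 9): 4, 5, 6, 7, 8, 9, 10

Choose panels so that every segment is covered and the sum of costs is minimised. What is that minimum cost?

12

Atlas, Echo together cover every segment (Atlas ∪ Echo = {4, 5, 6, 7, 8, 9, 10, 11}); total cost 3 + 9 = 12.
No covering selection has total cost below 12.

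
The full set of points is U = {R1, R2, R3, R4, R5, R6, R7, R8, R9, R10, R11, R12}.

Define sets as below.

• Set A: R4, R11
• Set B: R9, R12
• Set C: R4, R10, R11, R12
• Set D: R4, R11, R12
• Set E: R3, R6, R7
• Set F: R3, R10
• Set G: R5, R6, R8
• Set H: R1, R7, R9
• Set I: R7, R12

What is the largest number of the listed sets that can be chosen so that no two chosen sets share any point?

A, B, F, G are pairwise disjoint (A={R4,R11}; B={R9,R12}; F={R3,R10}; G={R5,R6,R8}).
Every remaining set overlaps one of these, and no 5 of the listed sets are pairwise disjoint, so 4 is the maximum.

4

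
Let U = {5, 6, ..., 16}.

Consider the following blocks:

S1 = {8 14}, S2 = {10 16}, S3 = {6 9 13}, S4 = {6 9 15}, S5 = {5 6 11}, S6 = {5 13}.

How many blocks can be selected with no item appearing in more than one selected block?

S1, S2, S4, S6 are pairwise disjoint (S1={8,14}; S2={10,16}; S4={6,9,15}; S6={5,13}).
Every remaining block overlaps one of these, and no 5 of the listed blocks are pairwise disjoint, so 4 is the maximum.

4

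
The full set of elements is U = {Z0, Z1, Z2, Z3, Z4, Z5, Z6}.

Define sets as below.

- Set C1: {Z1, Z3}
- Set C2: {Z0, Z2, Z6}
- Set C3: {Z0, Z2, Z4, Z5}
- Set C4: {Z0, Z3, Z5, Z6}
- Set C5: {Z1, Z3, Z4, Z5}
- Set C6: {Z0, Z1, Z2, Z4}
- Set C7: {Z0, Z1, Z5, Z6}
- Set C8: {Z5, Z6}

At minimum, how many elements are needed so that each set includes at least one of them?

The 3 elements {Z0, Z3, Z5} hit every set.
No choice of 2 elements meets every set, so 3 is the minimum.

3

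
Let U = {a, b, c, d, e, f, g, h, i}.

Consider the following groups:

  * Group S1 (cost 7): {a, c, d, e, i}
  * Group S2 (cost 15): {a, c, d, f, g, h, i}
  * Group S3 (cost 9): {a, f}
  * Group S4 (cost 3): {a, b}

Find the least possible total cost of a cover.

25

S1, S2, S4 together cover every element (S1 ∪ S2 ∪ S4 = {a, b, c, d, e, f, g, h, i}); total cost 7 + 15 + 3 = 25.
No covering selection has total cost below 25.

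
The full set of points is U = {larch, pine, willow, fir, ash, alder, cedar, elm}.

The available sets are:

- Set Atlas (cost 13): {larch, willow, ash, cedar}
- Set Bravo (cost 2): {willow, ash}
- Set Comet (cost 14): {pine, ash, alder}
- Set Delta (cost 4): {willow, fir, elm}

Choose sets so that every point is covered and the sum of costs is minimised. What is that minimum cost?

31

Atlas, Comet, Delta together cover every point (Atlas ∪ Comet ∪ Delta = {larch, pine, willow, fir, ash, alder, cedar, elm}); total cost 13 + 14 + 4 = 31.
The greedy pick Bravo, Delta, Atlas, Comet costs 33; no covering selection beats 31.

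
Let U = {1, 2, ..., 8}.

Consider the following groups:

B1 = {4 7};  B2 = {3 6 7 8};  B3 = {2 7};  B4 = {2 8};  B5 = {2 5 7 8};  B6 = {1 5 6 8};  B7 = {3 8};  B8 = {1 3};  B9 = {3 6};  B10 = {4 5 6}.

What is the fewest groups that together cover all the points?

Take {B5, B8, B10}. Their union is {1, 2, 3, 4, 5, 6, 7, 8}, which is all 8 points.
No 2 of the 10 groups cover everything (all 45 combinations miss at least one point), so 3 is optimal.

3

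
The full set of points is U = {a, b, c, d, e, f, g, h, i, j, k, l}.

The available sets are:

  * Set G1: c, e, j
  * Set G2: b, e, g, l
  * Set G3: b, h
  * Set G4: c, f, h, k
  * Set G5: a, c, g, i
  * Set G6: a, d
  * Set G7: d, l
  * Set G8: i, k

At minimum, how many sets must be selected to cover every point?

G1 and G3 and G4 and G5 and G7 together: G1 ∪ G3 ∪ G4 ∪ G5 ∪ G7 = {a, b, c, d, e, f, g, h, i, j, k, l} — every point is covered.
No 4 of the 8 sets cover everything (all 70 combinations miss at least one point), so 5 is optimal.

5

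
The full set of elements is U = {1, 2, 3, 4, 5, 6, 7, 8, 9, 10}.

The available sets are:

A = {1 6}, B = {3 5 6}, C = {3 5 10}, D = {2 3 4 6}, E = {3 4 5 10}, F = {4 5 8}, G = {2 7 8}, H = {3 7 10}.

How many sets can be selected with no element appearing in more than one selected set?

A, E, G are pairwise disjoint (A={1,6}; E={3,4,5,10}; G={2,7,8}).
Every remaining set overlaps one of these, and no 4 of the listed sets are pairwise disjoint, so 3 is the maximum.

3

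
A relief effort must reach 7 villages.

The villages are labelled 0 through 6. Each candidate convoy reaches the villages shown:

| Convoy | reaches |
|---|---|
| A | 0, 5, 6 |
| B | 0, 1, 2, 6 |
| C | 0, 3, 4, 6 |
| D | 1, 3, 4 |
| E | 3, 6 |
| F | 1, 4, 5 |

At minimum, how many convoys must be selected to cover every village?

A and B and C together: A ∪ B ∪ C = {0, 1, 2, 3, 4, 5, 6} — every village is covered.
Only B contains 2, so B is forced; the remaining 3 villages need at least 2 more convoys (each remaining convoy adds at most 2) — so at least 3 convoys are needed, and 3 is optimal.

3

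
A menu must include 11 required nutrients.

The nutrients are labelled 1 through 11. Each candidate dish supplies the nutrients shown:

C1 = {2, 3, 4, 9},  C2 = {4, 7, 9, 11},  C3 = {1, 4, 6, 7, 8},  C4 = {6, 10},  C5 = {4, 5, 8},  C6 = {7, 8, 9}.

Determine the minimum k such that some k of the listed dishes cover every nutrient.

Take {C1, C2, C3, C4, C5}. Their union is {1, 2, 3, 4, 5, 6, 7, 8, 9, 10, 11}, which is all 11 nutrients.
No 4 of the 6 dishes cover everything (all 15 combinations miss at least one nutrient), so 5 is optimal.

5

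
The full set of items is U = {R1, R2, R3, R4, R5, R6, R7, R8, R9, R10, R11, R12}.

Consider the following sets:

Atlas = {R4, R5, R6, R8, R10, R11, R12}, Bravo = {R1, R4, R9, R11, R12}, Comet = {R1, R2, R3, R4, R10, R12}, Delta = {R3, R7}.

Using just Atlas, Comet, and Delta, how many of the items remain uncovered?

1

Union of Atlas, Comet, Delta = {R1, R2, R3, R4, R5, R6, R7, R8, R10, R11, R12}.
Not covered: R9 — 1 item.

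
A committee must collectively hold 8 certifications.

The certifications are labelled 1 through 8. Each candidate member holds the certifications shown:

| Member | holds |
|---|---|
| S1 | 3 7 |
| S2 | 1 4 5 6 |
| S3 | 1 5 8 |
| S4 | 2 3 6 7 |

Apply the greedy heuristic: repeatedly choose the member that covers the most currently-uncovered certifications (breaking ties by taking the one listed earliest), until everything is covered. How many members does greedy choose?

3

Greedy: pick S2 (covers 4 new) → pick S4 (covers 3 new) → pick S3 (covers 1 new). Total picks: 3.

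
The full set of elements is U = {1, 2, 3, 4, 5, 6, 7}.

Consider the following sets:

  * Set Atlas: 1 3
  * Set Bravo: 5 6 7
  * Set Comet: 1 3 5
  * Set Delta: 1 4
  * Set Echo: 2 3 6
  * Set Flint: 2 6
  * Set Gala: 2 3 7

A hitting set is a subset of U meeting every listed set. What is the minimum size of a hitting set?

3

The 3 elements {1, 3, 6} hit every set.
No choice of 2 elements meets every set, so 3 is the minimum.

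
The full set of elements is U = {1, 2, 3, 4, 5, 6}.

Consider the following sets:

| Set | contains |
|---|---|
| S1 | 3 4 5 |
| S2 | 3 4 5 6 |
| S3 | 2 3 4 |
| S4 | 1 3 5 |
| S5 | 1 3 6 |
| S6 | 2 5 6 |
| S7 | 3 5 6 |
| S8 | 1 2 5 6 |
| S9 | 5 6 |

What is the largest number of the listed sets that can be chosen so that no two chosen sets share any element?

2

S3, S9 are pairwise disjoint (S3={2,3,4}; S9={5,6}).
Every remaining set overlaps one of these, and no 3 of the listed sets are pairwise disjoint, so 2 is the maximum.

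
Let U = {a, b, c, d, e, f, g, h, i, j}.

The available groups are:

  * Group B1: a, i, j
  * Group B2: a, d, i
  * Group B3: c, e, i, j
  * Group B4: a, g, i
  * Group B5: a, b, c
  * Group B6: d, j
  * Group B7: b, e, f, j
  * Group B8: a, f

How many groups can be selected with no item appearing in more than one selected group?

2

B3, B8 are pairwise disjoint (B3={c,e,i,j}; B8={a,f}).
Every remaining group overlaps one of these, and no 3 of the listed groups are pairwise disjoint, so 2 is the maximum.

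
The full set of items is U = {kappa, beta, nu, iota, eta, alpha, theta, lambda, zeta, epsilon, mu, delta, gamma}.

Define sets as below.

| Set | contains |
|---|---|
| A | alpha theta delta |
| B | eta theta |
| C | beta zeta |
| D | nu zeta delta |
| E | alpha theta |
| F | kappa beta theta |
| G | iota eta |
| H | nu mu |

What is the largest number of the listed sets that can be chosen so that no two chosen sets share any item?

C, E, G, H are pairwise disjoint (C={beta,zeta}; E={alpha,theta}; G={iota,eta}; H={nu,mu}).
Every remaining set overlaps one of these, and no 5 of the listed sets are pairwise disjoint, so 4 is the maximum.

4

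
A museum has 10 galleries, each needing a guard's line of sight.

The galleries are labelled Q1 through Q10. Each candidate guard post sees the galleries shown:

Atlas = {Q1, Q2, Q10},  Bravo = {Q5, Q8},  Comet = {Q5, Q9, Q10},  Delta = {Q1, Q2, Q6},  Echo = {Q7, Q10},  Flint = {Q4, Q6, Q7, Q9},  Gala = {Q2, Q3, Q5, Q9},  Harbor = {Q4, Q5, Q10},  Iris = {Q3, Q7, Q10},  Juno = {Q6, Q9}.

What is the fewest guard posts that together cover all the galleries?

4

Atlas and Bravo and Flint and Gala together: Atlas ∪ Bravo ∪ Flint ∪ Gala = {Q1, Q2, Q3, Q4, Q5, Q6, Q7, Q8, Q9, Q10} — every gallery is covered.
No 3 of the 10 guard posts cover everything (all 120 combinations miss at least one gallery), so 4 is optimal.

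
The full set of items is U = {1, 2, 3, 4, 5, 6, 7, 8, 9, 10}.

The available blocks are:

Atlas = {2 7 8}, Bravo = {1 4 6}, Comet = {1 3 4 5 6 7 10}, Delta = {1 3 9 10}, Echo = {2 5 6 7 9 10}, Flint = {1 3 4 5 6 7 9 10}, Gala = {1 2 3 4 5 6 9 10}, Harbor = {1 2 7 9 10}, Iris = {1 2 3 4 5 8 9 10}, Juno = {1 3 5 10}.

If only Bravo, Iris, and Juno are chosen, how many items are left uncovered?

Union of Bravo, Iris, Juno = {1, 2, 3, 4, 5, 6, 8, 9, 10}.
Not covered: 7 — 1 item.

1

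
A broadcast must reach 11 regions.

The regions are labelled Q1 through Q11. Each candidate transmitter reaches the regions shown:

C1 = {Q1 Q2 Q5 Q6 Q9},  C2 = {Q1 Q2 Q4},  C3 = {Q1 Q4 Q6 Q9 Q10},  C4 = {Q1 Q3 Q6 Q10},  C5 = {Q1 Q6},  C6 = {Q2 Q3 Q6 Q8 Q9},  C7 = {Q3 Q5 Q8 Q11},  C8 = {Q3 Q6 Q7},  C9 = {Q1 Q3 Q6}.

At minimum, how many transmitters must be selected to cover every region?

4

Take {C1, C3, C7, C8}. Their union is {Q1, Q2, Q3, Q4, Q5, Q6, Q7, Q8, Q9, Q10, Q11}, which is all 11 regions.
No 3 of the 9 transmitters cover everything (all 84 combinations miss at least one region), so 4 is optimal.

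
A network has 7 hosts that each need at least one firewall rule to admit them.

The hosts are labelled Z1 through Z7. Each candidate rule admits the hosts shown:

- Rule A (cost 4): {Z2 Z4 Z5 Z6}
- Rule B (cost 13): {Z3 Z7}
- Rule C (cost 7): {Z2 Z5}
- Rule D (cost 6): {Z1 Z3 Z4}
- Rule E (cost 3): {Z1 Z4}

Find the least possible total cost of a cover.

A, B, E together cover every host (A ∪ B ∪ E = {Z1, Z2, Z3, Z4, Z5, Z6, Z7}); total cost 4 + 13 + 3 = 20.
The greedy pick A, D, B costs 23; no covering selection beats 20.

20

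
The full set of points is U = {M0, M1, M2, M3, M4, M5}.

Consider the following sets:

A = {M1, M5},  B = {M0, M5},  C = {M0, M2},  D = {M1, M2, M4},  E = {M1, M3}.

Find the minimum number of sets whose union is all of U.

3

B and D and E together: B ∪ D ∪ E = {M0, M1, M2, M3, M4, M5} — every point is covered.
Only E contains M3, so E is forced; the remaining 4 points need at least 2 more sets (each remaining set adds at most 2) — so at least 3 sets are needed, and 3 is optimal.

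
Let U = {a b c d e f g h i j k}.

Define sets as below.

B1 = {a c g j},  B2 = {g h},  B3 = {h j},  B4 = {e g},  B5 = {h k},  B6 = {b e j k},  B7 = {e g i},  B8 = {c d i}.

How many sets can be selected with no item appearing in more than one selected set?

3

B3, B4, B8 are pairwise disjoint (B3={h,j}; B4={e,g}; B8={c,d,i}).
Every remaining set overlaps one of these, and no 4 of the listed sets are pairwise disjoint, so 3 is the maximum.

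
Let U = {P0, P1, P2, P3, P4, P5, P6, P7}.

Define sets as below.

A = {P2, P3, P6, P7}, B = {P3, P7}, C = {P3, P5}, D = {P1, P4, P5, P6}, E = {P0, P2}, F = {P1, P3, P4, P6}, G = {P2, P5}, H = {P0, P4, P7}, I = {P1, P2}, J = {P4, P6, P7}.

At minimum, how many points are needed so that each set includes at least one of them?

3

Take T = {P2, P3, P4}. Each listed set contains at least one of these, so T is a hitting set of size 3.
The sets C, E, J are pairwise disjoint, so any hitting set needs a separate point for each — at least 3. Hence 3 is optimal.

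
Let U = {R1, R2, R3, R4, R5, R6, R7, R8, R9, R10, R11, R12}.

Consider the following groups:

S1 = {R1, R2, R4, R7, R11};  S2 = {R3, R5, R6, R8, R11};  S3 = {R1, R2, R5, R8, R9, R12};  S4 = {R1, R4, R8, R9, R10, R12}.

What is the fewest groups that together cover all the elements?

S1 and S2 and S4 together: S1 ∪ S2 ∪ S4 = {R1, R2, R3, R4, R5, R6, R7, R8, R9, R10, R11, R12} — every element is covered.
Only S2 contains R3, so S2 is forced; the remaining 7 elements need at least 2 more groups (each remaining group adds at most 5) — so at least 3 groups are needed, and 3 is optimal.

3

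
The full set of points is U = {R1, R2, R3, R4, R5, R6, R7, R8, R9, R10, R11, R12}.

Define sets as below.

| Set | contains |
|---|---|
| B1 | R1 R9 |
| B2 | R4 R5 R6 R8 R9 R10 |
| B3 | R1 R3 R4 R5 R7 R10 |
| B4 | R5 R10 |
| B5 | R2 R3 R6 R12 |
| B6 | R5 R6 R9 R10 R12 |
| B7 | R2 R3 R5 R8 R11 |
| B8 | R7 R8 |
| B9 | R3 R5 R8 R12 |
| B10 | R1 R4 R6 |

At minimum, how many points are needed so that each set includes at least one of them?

4

H = {R5, R6, R8, R9} meets every set (each contains at least one member of H), and |H| = 4.
The sets B1, B4, B5, B8 are pairwise disjoint, so any hitting set needs a separate point for each — at least 4. Hence 4 is optimal.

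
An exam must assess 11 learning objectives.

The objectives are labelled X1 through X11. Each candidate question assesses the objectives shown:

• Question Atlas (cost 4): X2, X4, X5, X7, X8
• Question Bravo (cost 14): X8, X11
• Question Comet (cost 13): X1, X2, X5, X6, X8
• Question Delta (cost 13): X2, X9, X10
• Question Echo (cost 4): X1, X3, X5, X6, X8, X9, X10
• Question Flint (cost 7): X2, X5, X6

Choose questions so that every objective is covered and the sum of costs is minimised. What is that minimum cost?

22

Atlas, Bravo, Echo together cover every objective (Atlas ∪ Bravo ∪ Echo = {X1, X2, X3, X4, X5, X6, X7, X8, X9, X10, X11}); total cost 4 + 14 + 4 = 22.
No covering selection has total cost below 22.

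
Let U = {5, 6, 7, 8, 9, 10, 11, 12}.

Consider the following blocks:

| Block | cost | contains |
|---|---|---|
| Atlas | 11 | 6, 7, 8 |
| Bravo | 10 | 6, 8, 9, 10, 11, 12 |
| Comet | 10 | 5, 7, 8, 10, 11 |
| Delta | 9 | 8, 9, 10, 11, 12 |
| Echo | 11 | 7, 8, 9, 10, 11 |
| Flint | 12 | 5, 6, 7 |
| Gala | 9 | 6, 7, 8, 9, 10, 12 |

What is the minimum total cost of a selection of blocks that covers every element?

19

Comet, Gala together cover every element (Comet ∪ Gala = {5, 6, 7, 8, 9, 10, 11, 12}); total cost 10 + 9 = 19.
No covering selection has total cost below 19.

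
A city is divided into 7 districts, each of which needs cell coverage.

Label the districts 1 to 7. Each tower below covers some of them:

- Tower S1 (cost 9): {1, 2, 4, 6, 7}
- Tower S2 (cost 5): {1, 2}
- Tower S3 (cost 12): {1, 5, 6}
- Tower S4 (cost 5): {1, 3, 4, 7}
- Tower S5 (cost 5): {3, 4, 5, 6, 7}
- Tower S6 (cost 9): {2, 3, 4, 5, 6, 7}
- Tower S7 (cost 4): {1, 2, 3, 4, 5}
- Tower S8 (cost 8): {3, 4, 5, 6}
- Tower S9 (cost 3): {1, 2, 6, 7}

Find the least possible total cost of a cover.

S7, S9 together cover every district (S7 ∪ S9 = {1, 2, 3, 4, 5, 6, 7}); total cost 4 + 3 = 7.
No covering selection has total cost below 7.

7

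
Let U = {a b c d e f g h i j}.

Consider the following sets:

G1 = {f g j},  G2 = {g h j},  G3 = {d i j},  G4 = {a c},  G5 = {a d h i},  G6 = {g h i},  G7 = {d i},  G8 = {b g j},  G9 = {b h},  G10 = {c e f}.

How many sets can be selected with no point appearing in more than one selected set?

4

G1, G4, G7, G9 are pairwise disjoint (G1={f,g,j}; G4={a,c}; G7={d,i}; G9={b,h}).
Every remaining set overlaps one of these, and no 5 of the listed sets are pairwise disjoint, so 4 is the maximum.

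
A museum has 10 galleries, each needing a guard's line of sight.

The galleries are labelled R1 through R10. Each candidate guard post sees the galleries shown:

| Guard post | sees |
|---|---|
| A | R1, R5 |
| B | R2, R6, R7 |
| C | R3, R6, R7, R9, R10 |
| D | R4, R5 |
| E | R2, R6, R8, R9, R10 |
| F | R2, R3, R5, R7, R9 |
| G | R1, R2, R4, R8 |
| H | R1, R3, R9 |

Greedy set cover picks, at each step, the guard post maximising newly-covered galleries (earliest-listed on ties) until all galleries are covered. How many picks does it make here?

Greedy: pick C (covers 5 new) → pick G (covers 4 new) → pick A (covers 1 new). Total picks: 3.

3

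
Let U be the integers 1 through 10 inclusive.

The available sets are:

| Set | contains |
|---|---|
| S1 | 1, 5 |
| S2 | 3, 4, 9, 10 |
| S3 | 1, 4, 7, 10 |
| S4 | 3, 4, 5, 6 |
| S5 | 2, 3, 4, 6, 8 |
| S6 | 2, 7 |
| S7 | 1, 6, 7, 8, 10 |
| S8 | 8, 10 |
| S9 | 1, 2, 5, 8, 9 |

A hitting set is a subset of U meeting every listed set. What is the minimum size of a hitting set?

H = {2, 5, 10} meets every set (each contains at least one member of H), and |H| = 3.
The sets S1, S6, S8 are pairwise disjoint, so any hitting set needs a separate item for each — at least 3. Hence 3 is optimal.

3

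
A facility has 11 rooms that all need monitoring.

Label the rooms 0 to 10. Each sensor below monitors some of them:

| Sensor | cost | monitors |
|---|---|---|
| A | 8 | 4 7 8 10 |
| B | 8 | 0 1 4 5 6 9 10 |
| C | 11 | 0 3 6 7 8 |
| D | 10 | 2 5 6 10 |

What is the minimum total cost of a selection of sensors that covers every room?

29

B, C, D together cover every room (B ∪ C ∪ D = {0, 1, 2, 3, 4, 5, 6, 7, 8, 9, 10}); total cost 8 + 11 + 10 = 29.
No covering selection has total cost below 29.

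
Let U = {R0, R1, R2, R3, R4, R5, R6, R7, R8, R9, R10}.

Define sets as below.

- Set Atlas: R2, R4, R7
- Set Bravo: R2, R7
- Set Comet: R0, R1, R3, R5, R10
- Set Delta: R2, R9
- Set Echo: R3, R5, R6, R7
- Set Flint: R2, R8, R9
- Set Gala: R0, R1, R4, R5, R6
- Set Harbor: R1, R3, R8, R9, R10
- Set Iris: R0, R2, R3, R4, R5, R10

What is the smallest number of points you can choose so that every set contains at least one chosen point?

The 3 points {R2, R3, R4} hit every set.
No choice of 2 points meets every set, so 3 is the minimum.

3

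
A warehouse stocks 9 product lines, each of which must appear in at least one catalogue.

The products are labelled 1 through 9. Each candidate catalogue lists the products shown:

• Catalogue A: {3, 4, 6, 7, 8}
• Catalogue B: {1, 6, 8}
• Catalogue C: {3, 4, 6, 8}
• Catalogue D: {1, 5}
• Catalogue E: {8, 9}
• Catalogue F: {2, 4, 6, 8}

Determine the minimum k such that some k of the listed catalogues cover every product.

4

Take {A, D, E, F}. Their union is {1, 2, 3, 4, 5, 6, 7, 8, 9}, which is all 9 products.
Only F contains 2, so F is forced; the remaining 5 products need at least 3 more catalogues (each remaining catalogue adds at most 2) — so at least 4 catalogues are needed, and 4 is optimal.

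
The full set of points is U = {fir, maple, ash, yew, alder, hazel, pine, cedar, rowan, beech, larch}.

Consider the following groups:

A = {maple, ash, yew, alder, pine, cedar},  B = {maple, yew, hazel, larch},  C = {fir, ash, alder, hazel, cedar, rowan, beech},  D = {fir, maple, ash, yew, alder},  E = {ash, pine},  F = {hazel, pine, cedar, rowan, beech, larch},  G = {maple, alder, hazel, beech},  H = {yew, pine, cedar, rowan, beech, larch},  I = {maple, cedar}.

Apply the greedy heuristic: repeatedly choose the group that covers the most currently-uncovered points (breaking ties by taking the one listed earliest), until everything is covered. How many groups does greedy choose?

Greedy: pick C (covers 7 new) → pick A (covers 3 new) → pick B (covers 1 new). Total picks: 3.
(The true minimum cover uses only 2 groups, so greedy is not optimal here.)

3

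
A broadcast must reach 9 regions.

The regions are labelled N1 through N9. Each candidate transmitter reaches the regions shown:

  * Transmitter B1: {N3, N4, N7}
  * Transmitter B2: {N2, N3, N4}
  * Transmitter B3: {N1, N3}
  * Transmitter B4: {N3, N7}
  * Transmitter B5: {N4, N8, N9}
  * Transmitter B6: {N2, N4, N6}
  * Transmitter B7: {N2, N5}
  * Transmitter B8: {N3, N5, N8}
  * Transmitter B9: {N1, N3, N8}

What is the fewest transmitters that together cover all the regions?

Take {B1, B3, B5, B6, B8}. Their union is {N1, N2, N3, N4, N5, N6, N7, N8, N9}, which is all 9 regions.
No 4 of the 9 transmitters cover everything (all 126 combinations miss at least one region), so 5 is optimal.

5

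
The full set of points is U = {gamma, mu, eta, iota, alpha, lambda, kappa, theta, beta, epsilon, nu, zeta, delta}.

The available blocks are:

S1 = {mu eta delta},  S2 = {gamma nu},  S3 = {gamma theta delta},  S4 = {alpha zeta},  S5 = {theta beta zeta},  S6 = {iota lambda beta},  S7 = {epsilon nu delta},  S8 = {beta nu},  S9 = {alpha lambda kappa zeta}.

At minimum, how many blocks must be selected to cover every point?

5

S1 and S3 and S6 and S7 and S9 together: S1 ∪ S3 ∪ S6 ∪ S7 ∪ S9 = {gamma, mu, eta, iota, alpha, lambda, kappa, theta, beta, epsilon, nu, zeta, delta} — every point is covered.
Only S6 contains iota, so S6 is forced; the remaining 10 points need at least 4 more blocks (each remaining block adds at most 3) — so at least 5 blocks are needed, and 5 is optimal.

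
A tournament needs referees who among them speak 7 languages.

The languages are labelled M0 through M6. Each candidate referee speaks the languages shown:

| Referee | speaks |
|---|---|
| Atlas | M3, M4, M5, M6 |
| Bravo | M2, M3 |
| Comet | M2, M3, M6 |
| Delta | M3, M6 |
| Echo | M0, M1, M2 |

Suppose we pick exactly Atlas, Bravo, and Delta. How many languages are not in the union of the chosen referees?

2

Union of Atlas, Bravo, Delta = {M2, M3, M4, M5, M6}.
Not covered: M0, M1 — 2 languages.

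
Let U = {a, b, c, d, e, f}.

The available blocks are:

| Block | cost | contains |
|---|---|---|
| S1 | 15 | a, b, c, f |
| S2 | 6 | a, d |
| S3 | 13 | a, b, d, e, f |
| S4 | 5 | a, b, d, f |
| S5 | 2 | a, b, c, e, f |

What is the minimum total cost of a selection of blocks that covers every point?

S4, S5 together cover every point (S4 ∪ S5 = {a, b, c, d, e, f}); total cost 5 + 2 = 7.
No covering selection has total cost below 7.

7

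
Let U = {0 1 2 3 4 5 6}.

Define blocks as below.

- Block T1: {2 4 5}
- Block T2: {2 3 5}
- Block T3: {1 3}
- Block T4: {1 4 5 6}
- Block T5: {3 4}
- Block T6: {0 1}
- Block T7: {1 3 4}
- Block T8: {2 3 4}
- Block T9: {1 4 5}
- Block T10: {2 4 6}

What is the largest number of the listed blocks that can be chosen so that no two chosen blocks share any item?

T1, T3 are pairwise disjoint (T1={2,4,5}; T3={1,3}).
Every remaining block overlaps one of these, and no 3 of the listed blocks are pairwise disjoint, so 2 is the maximum.

2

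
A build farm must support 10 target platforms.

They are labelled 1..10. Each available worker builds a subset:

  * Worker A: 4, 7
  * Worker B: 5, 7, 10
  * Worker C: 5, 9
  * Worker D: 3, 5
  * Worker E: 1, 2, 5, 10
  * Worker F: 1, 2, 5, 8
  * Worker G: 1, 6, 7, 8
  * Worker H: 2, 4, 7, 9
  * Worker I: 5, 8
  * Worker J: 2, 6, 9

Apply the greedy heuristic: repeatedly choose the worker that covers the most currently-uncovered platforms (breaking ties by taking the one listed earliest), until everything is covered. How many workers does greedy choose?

Greedy: pick E (covers 4 new) → pick G (covers 3 new) → pick H (covers 2 new) → pick D (covers 1 new). Total picks: 4.

4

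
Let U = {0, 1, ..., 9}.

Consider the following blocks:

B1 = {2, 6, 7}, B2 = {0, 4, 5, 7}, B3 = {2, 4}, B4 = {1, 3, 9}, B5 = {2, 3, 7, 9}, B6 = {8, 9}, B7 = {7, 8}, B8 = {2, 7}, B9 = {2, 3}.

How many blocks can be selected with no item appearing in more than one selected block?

B3, B4, B7 are pairwise disjoint (B3={2,4}; B4={1,3,9}; B7={7,8}).
Every remaining block overlaps one of these, and no 4 of the listed blocks are pairwise disjoint, so 3 is the maximum.

3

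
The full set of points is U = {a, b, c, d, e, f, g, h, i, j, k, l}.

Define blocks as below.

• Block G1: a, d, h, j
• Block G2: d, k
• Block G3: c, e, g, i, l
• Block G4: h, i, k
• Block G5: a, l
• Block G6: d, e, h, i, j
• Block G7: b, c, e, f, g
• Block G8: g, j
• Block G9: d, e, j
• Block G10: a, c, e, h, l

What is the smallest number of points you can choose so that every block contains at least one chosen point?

4

The 4 points {f, j, k, l} hit every block.
No choice of 3 points meets every block, so 4 is the minimum.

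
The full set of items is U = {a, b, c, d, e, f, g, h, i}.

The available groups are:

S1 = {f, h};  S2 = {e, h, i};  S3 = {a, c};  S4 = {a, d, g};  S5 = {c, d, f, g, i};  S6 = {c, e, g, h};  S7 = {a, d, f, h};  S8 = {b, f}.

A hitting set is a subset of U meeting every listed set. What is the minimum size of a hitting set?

3

The 3 items {a, e, f} hit every group.
The groups S2, S4, S8 are pairwise disjoint, so any hitting set needs a separate item for each — at least 3. Hence 3 is optimal.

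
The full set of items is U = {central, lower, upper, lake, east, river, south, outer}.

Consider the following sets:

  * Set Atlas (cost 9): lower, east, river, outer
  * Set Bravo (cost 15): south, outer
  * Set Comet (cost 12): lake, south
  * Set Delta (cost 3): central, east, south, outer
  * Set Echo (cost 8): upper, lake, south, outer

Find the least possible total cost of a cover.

Atlas, Delta, Echo together cover every item (Atlas ∪ Delta ∪ Echo = {central, lower, upper, lake, east, river, south, outer}); total cost 9 + 3 + 8 = 20.
No covering selection has total cost below 20.

20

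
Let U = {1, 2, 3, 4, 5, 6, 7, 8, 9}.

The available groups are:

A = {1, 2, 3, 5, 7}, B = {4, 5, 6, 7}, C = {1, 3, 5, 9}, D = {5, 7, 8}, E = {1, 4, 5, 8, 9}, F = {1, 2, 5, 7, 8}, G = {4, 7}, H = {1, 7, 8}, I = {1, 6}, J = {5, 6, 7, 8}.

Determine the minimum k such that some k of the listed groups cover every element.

3

A, E, and J cover everything between them: the union {1, 2, 3, 4, 5, 6, 7, 8, 9} is all of U.
No 2 of the 10 groups cover everything (all 45 combinations miss at least one element), so 3 is optimal.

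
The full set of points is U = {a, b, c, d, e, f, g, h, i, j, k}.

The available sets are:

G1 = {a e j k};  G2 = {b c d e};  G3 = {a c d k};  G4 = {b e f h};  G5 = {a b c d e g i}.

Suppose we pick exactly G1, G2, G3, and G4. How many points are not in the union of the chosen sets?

Union of G1, G2, G3, G4 = {a, b, c, d, e, f, h, j, k}.
Not covered: g, i — 2 points.

2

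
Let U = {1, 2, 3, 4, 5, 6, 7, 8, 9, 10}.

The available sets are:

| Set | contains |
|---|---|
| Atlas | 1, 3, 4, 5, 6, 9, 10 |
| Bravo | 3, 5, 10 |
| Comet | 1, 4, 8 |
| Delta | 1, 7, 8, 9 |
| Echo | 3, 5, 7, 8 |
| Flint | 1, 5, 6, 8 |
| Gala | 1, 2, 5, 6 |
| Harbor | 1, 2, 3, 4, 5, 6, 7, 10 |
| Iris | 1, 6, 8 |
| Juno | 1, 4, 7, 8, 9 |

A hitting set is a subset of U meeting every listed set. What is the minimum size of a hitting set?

2

H = {1, 3} meets every set (each contains at least one member of H), and |H| = 2.
The sets Bravo, Iris are pairwise disjoint, so any hitting set needs a separate item for each — at least 2. Hence 2 is optimal.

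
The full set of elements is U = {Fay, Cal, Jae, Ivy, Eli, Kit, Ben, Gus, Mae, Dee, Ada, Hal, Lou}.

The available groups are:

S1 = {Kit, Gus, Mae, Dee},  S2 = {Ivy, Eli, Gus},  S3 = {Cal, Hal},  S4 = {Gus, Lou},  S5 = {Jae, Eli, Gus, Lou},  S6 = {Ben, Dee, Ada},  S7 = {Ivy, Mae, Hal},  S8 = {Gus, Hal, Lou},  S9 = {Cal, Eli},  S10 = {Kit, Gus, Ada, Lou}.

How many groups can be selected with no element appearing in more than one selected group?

4

S4, S6, S7, S9 are pairwise disjoint (S4={Gus,Lou}; S6={Ben,Dee,Ada}; S7={Ivy,Mae,Hal}; S9={Cal,Eli}).
Every remaining group overlaps one of these, and no 5 of the listed groups are pairwise disjoint, so 4 is the maximum.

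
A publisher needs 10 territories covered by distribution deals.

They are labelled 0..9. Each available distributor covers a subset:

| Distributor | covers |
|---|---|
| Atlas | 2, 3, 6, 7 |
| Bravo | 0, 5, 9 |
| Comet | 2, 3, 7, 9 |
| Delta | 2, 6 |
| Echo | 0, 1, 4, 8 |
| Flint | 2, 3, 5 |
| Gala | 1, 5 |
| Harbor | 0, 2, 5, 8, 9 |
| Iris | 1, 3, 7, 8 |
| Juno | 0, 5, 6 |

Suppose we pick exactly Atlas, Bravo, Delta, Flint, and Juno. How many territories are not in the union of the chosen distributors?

Union of Atlas, Bravo, Delta, Flint, Juno = {0, 2, 3, 5, 6, 7, 9}.
Not covered: 1, 4, 8 — 3 territories.

3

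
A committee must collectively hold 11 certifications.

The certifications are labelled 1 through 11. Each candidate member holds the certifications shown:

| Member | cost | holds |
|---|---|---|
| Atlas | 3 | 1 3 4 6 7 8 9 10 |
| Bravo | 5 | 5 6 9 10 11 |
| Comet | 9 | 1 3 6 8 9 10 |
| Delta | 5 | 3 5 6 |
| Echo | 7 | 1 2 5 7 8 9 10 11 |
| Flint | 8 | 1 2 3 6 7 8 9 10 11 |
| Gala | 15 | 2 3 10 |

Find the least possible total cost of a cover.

10

Atlas, Echo together cover every certification (Atlas ∪ Echo = {1, 2, 3, 4, 5, 6, 7, 8, 9, 10, 11}); total cost 3 + 7 = 10.
No covering selection has total cost below 10.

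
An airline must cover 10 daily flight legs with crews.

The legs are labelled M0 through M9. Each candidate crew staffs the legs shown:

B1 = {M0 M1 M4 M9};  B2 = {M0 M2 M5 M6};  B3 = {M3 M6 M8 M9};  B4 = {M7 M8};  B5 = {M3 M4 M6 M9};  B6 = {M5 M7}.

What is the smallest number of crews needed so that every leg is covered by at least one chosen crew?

B1 and B2 and B3 and B6 together: B1 ∪ B2 ∪ B3 ∪ B6 = {M0, M1, M2, M3, M4, M5, M6, M7, M8, M9} — every leg is covered.
No 3 of the 6 crews cover everything (all 20 combinations miss at least one leg), so 4 is optimal.

4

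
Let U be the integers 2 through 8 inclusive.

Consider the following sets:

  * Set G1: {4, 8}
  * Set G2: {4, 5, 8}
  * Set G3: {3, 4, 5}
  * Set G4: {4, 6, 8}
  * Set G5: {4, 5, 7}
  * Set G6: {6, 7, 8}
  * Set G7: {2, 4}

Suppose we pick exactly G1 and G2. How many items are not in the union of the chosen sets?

4

Union of G1, G2 = {4, 5, 8}.
Not covered: 2, 3, 6, 7 — 4 items.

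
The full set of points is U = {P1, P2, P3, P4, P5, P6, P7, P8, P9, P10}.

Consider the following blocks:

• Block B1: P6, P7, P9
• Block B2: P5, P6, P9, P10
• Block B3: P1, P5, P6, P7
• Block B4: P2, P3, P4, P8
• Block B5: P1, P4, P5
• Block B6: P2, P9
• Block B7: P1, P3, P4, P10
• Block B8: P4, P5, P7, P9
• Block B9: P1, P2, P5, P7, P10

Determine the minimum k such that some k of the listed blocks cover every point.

3

B2 and B4 and B9 together: B2 ∪ B4 ∪ B9 = {P1, P2, P3, P4, P5, P6, P7, P8, P9, P10} — every point is covered.
Only B4 contains P8, so B4 is forced; the remaining 6 points need at least 2 more blocks (each remaining block adds at most 4) — so at least 3 blocks are needed, and 3 is optimal.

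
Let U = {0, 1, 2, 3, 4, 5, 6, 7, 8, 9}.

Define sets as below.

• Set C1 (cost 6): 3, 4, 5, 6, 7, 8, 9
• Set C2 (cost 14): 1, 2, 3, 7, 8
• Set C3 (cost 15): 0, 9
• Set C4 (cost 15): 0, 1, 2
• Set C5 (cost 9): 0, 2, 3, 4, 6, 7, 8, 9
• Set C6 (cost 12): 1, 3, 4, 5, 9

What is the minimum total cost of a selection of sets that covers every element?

C1, C4 together cover every element (C1 ∪ C4 = {0, 1, 2, 3, 4, 5, 6, 7, 8, 9}); total cost 6 + 15 = 21.
The greedy pick C1, C5, C6 costs 27; no covering selection beats 21.

21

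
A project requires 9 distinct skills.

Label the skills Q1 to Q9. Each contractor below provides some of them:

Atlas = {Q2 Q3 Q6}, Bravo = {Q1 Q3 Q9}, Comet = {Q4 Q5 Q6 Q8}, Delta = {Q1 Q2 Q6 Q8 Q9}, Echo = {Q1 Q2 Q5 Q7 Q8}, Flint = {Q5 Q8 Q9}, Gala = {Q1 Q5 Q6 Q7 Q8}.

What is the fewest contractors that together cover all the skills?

Bravo and Comet and Echo together: Bravo ∪ Comet ∪ Echo = {Q1, Q2, Q3, Q4, Q5, Q6, Q7, Q8, Q9} — every skill is covered.
Only Comet contains Q4, so Comet is forced; the remaining 5 skills need at least 2 more contractors (each remaining contractor adds at most 3) — so at least 3 contractors are needed, and 3 is optimal.

3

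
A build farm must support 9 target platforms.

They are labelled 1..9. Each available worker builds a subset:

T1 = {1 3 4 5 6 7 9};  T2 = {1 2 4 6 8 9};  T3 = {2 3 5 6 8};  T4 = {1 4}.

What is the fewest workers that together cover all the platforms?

T1 and T2 together: T1 ∪ T2 = {1, 2, 3, 4, 5, 6, 7, 8, 9} — every platform is covered.
No single worker has all 9 platforms (the largest, T1, has 7), so 2 is optimal.

2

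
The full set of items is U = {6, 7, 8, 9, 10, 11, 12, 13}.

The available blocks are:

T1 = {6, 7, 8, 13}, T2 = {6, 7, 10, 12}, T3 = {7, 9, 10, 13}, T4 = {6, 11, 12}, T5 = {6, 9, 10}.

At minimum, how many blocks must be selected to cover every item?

3

T1, T3, and T4 cover everything between them: the union {6, 7, 8, 9, 10, 11, 12, 13} is all of U.
Only T1 contains 8, so T1 is forced; the remaining 4 items need at least 2 more blocks (each remaining block adds at most 2) — so at least 3 blocks are needed, and 3 is optimal.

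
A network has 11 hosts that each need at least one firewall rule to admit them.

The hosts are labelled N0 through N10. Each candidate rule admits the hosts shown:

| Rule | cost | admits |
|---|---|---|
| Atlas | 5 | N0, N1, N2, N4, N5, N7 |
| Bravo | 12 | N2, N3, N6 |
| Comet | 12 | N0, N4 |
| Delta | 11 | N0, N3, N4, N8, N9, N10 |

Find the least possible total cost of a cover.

Atlas, Bravo, Delta together cover every host (Atlas ∪ Bravo ∪ Delta = {N0, N1, N2, N3, N4, N5, N6, N7, N8, N9, N10}); total cost 5 + 12 + 11 = 28.
No covering selection has total cost below 28.

28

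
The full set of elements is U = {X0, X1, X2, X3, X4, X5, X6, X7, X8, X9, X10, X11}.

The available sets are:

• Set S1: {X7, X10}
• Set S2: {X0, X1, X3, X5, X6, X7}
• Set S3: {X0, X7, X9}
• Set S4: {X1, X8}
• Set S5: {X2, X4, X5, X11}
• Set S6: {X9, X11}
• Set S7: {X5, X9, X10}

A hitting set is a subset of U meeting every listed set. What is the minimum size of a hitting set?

H = {X1, X4, X9, X10} meets every set (each contains at least one member of H), and |H| = 4.
No choice of 3 elements meets every set, so 4 is the minimum.

4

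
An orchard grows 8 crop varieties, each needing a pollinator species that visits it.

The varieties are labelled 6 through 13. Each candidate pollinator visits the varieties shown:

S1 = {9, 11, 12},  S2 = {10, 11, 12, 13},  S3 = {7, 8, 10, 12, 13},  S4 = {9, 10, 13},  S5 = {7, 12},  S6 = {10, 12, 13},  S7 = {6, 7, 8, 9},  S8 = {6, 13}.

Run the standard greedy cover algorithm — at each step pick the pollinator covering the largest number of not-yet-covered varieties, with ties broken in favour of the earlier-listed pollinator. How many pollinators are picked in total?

Greedy: pick S3 (covers 5 new) → pick S1 (covers 2 new) → pick S7 (covers 1 new). Total picks: 3.
(The true minimum cover uses only 2 pollinators, so greedy is not optimal here.)

3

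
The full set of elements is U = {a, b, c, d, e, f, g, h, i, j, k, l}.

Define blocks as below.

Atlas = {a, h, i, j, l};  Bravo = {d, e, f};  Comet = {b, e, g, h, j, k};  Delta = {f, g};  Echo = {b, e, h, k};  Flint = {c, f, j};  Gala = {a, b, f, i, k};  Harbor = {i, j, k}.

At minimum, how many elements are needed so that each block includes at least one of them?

T = {f, j, k} meets every block (each contains at least one member of T), and |T| = 3.
No choice of 2 elements meets every block, so 3 is the minimum.

3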